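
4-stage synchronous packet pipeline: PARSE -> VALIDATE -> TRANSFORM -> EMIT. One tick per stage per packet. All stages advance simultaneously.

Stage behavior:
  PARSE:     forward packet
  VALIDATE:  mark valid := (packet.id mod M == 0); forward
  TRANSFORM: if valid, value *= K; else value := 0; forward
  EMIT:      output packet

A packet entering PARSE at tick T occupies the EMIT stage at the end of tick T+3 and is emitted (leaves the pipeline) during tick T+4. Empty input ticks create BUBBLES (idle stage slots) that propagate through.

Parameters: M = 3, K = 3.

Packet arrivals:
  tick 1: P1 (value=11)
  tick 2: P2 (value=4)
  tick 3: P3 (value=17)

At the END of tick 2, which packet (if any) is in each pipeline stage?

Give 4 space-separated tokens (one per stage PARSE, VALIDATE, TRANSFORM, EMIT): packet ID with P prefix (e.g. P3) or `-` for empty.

Tick 1: [PARSE:P1(v=11,ok=F), VALIDATE:-, TRANSFORM:-, EMIT:-] out:-; in:P1
Tick 2: [PARSE:P2(v=4,ok=F), VALIDATE:P1(v=11,ok=F), TRANSFORM:-, EMIT:-] out:-; in:P2
At end of tick 2: ['P2', 'P1', '-', '-']

Answer: P2 P1 - -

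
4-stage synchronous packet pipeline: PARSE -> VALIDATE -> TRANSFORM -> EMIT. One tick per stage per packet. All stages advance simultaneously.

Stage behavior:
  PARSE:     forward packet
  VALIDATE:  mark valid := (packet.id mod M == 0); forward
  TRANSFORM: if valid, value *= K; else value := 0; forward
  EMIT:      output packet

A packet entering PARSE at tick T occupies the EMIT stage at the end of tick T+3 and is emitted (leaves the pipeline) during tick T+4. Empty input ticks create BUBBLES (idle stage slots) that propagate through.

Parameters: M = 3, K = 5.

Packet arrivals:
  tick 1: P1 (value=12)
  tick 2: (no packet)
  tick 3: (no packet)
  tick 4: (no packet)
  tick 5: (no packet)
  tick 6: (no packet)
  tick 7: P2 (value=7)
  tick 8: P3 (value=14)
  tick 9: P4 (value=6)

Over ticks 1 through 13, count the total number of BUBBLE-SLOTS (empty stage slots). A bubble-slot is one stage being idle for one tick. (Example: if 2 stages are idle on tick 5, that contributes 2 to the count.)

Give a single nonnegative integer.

Answer: 36

Derivation:
Tick 1: [PARSE:P1(v=12,ok=F), VALIDATE:-, TRANSFORM:-, EMIT:-] out:-; bubbles=3
Tick 2: [PARSE:-, VALIDATE:P1(v=12,ok=F), TRANSFORM:-, EMIT:-] out:-; bubbles=3
Tick 3: [PARSE:-, VALIDATE:-, TRANSFORM:P1(v=0,ok=F), EMIT:-] out:-; bubbles=3
Tick 4: [PARSE:-, VALIDATE:-, TRANSFORM:-, EMIT:P1(v=0,ok=F)] out:-; bubbles=3
Tick 5: [PARSE:-, VALIDATE:-, TRANSFORM:-, EMIT:-] out:P1(v=0); bubbles=4
Tick 6: [PARSE:-, VALIDATE:-, TRANSFORM:-, EMIT:-] out:-; bubbles=4
Tick 7: [PARSE:P2(v=7,ok=F), VALIDATE:-, TRANSFORM:-, EMIT:-] out:-; bubbles=3
Tick 8: [PARSE:P3(v=14,ok=F), VALIDATE:P2(v=7,ok=F), TRANSFORM:-, EMIT:-] out:-; bubbles=2
Tick 9: [PARSE:P4(v=6,ok=F), VALIDATE:P3(v=14,ok=T), TRANSFORM:P2(v=0,ok=F), EMIT:-] out:-; bubbles=1
Tick 10: [PARSE:-, VALIDATE:P4(v=6,ok=F), TRANSFORM:P3(v=70,ok=T), EMIT:P2(v=0,ok=F)] out:-; bubbles=1
Tick 11: [PARSE:-, VALIDATE:-, TRANSFORM:P4(v=0,ok=F), EMIT:P3(v=70,ok=T)] out:P2(v=0); bubbles=2
Tick 12: [PARSE:-, VALIDATE:-, TRANSFORM:-, EMIT:P4(v=0,ok=F)] out:P3(v=70); bubbles=3
Tick 13: [PARSE:-, VALIDATE:-, TRANSFORM:-, EMIT:-] out:P4(v=0); bubbles=4
Total bubble-slots: 36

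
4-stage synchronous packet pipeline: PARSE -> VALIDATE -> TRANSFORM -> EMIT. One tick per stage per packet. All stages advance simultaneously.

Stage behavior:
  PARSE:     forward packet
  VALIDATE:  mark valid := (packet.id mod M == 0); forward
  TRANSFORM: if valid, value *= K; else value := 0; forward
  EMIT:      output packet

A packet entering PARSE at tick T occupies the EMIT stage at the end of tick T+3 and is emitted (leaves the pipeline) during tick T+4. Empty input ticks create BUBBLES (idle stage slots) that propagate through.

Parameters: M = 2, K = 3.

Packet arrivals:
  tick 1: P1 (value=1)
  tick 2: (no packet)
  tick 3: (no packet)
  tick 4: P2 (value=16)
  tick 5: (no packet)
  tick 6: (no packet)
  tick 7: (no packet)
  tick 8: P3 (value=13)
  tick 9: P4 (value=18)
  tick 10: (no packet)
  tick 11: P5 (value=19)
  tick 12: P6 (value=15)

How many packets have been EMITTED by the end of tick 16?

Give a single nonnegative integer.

Tick 1: [PARSE:P1(v=1,ok=F), VALIDATE:-, TRANSFORM:-, EMIT:-] out:-; in:P1
Tick 2: [PARSE:-, VALIDATE:P1(v=1,ok=F), TRANSFORM:-, EMIT:-] out:-; in:-
Tick 3: [PARSE:-, VALIDATE:-, TRANSFORM:P1(v=0,ok=F), EMIT:-] out:-; in:-
Tick 4: [PARSE:P2(v=16,ok=F), VALIDATE:-, TRANSFORM:-, EMIT:P1(v=0,ok=F)] out:-; in:P2
Tick 5: [PARSE:-, VALIDATE:P2(v=16,ok=T), TRANSFORM:-, EMIT:-] out:P1(v=0); in:-
Tick 6: [PARSE:-, VALIDATE:-, TRANSFORM:P2(v=48,ok=T), EMIT:-] out:-; in:-
Tick 7: [PARSE:-, VALIDATE:-, TRANSFORM:-, EMIT:P2(v=48,ok=T)] out:-; in:-
Tick 8: [PARSE:P3(v=13,ok=F), VALIDATE:-, TRANSFORM:-, EMIT:-] out:P2(v=48); in:P3
Tick 9: [PARSE:P4(v=18,ok=F), VALIDATE:P3(v=13,ok=F), TRANSFORM:-, EMIT:-] out:-; in:P4
Tick 10: [PARSE:-, VALIDATE:P4(v=18,ok=T), TRANSFORM:P3(v=0,ok=F), EMIT:-] out:-; in:-
Tick 11: [PARSE:P5(v=19,ok=F), VALIDATE:-, TRANSFORM:P4(v=54,ok=T), EMIT:P3(v=0,ok=F)] out:-; in:P5
Tick 12: [PARSE:P6(v=15,ok=F), VALIDATE:P5(v=19,ok=F), TRANSFORM:-, EMIT:P4(v=54,ok=T)] out:P3(v=0); in:P6
Tick 13: [PARSE:-, VALIDATE:P6(v=15,ok=T), TRANSFORM:P5(v=0,ok=F), EMIT:-] out:P4(v=54); in:-
Tick 14: [PARSE:-, VALIDATE:-, TRANSFORM:P6(v=45,ok=T), EMIT:P5(v=0,ok=F)] out:-; in:-
Tick 15: [PARSE:-, VALIDATE:-, TRANSFORM:-, EMIT:P6(v=45,ok=T)] out:P5(v=0); in:-
Tick 16: [PARSE:-, VALIDATE:-, TRANSFORM:-, EMIT:-] out:P6(v=45); in:-
Emitted by tick 16: ['P1', 'P2', 'P3', 'P4', 'P5', 'P6']

Answer: 6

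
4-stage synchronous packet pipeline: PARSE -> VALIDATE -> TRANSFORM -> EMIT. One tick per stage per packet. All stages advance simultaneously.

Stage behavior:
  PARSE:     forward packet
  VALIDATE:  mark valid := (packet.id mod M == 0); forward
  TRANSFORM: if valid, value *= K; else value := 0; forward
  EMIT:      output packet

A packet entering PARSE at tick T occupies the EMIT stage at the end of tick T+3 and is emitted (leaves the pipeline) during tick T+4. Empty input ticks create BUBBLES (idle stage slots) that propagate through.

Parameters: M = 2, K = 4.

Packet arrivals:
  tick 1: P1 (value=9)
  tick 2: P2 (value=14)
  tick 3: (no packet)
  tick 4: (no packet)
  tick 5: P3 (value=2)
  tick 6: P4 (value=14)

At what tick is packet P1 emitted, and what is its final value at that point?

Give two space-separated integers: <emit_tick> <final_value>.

Answer: 5 0

Derivation:
Tick 1: [PARSE:P1(v=9,ok=F), VALIDATE:-, TRANSFORM:-, EMIT:-] out:-; in:P1
Tick 2: [PARSE:P2(v=14,ok=F), VALIDATE:P1(v=9,ok=F), TRANSFORM:-, EMIT:-] out:-; in:P2
Tick 3: [PARSE:-, VALIDATE:P2(v=14,ok=T), TRANSFORM:P1(v=0,ok=F), EMIT:-] out:-; in:-
Tick 4: [PARSE:-, VALIDATE:-, TRANSFORM:P2(v=56,ok=T), EMIT:P1(v=0,ok=F)] out:-; in:-
Tick 5: [PARSE:P3(v=2,ok=F), VALIDATE:-, TRANSFORM:-, EMIT:P2(v=56,ok=T)] out:P1(v=0); in:P3
Tick 6: [PARSE:P4(v=14,ok=F), VALIDATE:P3(v=2,ok=F), TRANSFORM:-, EMIT:-] out:P2(v=56); in:P4
Tick 7: [PARSE:-, VALIDATE:P4(v=14,ok=T), TRANSFORM:P3(v=0,ok=F), EMIT:-] out:-; in:-
Tick 8: [PARSE:-, VALIDATE:-, TRANSFORM:P4(v=56,ok=T), EMIT:P3(v=0,ok=F)] out:-; in:-
Tick 9: [PARSE:-, VALIDATE:-, TRANSFORM:-, EMIT:P4(v=56,ok=T)] out:P3(v=0); in:-
Tick 10: [PARSE:-, VALIDATE:-, TRANSFORM:-, EMIT:-] out:P4(v=56); in:-
P1: arrives tick 1, valid=False (id=1, id%2=1), emit tick 5, final value 0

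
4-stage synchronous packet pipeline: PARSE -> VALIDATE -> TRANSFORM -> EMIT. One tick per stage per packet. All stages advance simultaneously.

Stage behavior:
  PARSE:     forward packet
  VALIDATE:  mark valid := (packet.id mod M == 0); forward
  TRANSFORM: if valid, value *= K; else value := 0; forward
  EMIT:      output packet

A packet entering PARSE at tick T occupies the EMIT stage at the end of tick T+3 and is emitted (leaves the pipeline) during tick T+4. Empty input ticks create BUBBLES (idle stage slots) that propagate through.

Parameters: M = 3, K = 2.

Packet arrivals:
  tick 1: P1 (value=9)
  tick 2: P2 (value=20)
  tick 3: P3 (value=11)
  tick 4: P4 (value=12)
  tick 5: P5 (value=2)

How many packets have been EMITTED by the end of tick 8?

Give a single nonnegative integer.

Answer: 4

Derivation:
Tick 1: [PARSE:P1(v=9,ok=F), VALIDATE:-, TRANSFORM:-, EMIT:-] out:-; in:P1
Tick 2: [PARSE:P2(v=20,ok=F), VALIDATE:P1(v=9,ok=F), TRANSFORM:-, EMIT:-] out:-; in:P2
Tick 3: [PARSE:P3(v=11,ok=F), VALIDATE:P2(v=20,ok=F), TRANSFORM:P1(v=0,ok=F), EMIT:-] out:-; in:P3
Tick 4: [PARSE:P4(v=12,ok=F), VALIDATE:P3(v=11,ok=T), TRANSFORM:P2(v=0,ok=F), EMIT:P1(v=0,ok=F)] out:-; in:P4
Tick 5: [PARSE:P5(v=2,ok=F), VALIDATE:P4(v=12,ok=F), TRANSFORM:P3(v=22,ok=T), EMIT:P2(v=0,ok=F)] out:P1(v=0); in:P5
Tick 6: [PARSE:-, VALIDATE:P5(v=2,ok=F), TRANSFORM:P4(v=0,ok=F), EMIT:P3(v=22,ok=T)] out:P2(v=0); in:-
Tick 7: [PARSE:-, VALIDATE:-, TRANSFORM:P5(v=0,ok=F), EMIT:P4(v=0,ok=F)] out:P3(v=22); in:-
Tick 8: [PARSE:-, VALIDATE:-, TRANSFORM:-, EMIT:P5(v=0,ok=F)] out:P4(v=0); in:-
Emitted by tick 8: ['P1', 'P2', 'P3', 'P4']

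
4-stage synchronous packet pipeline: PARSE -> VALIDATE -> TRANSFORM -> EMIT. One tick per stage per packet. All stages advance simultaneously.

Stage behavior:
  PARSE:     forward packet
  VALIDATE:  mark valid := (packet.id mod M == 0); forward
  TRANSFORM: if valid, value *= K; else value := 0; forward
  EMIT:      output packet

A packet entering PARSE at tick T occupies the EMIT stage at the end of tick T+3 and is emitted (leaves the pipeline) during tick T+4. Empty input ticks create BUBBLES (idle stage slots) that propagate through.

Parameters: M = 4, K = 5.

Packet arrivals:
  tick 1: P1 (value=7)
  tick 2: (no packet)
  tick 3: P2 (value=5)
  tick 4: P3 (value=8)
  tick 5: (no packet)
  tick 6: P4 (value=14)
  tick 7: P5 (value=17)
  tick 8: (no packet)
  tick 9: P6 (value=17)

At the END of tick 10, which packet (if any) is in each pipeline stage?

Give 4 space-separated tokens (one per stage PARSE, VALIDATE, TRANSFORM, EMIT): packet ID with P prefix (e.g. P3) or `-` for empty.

Tick 1: [PARSE:P1(v=7,ok=F), VALIDATE:-, TRANSFORM:-, EMIT:-] out:-; in:P1
Tick 2: [PARSE:-, VALIDATE:P1(v=7,ok=F), TRANSFORM:-, EMIT:-] out:-; in:-
Tick 3: [PARSE:P2(v=5,ok=F), VALIDATE:-, TRANSFORM:P1(v=0,ok=F), EMIT:-] out:-; in:P2
Tick 4: [PARSE:P3(v=8,ok=F), VALIDATE:P2(v=5,ok=F), TRANSFORM:-, EMIT:P1(v=0,ok=F)] out:-; in:P3
Tick 5: [PARSE:-, VALIDATE:P3(v=8,ok=F), TRANSFORM:P2(v=0,ok=F), EMIT:-] out:P1(v=0); in:-
Tick 6: [PARSE:P4(v=14,ok=F), VALIDATE:-, TRANSFORM:P3(v=0,ok=F), EMIT:P2(v=0,ok=F)] out:-; in:P4
Tick 7: [PARSE:P5(v=17,ok=F), VALIDATE:P4(v=14,ok=T), TRANSFORM:-, EMIT:P3(v=0,ok=F)] out:P2(v=0); in:P5
Tick 8: [PARSE:-, VALIDATE:P5(v=17,ok=F), TRANSFORM:P4(v=70,ok=T), EMIT:-] out:P3(v=0); in:-
Tick 9: [PARSE:P6(v=17,ok=F), VALIDATE:-, TRANSFORM:P5(v=0,ok=F), EMIT:P4(v=70,ok=T)] out:-; in:P6
Tick 10: [PARSE:-, VALIDATE:P6(v=17,ok=F), TRANSFORM:-, EMIT:P5(v=0,ok=F)] out:P4(v=70); in:-
At end of tick 10: ['-', 'P6', '-', 'P5']

Answer: - P6 - P5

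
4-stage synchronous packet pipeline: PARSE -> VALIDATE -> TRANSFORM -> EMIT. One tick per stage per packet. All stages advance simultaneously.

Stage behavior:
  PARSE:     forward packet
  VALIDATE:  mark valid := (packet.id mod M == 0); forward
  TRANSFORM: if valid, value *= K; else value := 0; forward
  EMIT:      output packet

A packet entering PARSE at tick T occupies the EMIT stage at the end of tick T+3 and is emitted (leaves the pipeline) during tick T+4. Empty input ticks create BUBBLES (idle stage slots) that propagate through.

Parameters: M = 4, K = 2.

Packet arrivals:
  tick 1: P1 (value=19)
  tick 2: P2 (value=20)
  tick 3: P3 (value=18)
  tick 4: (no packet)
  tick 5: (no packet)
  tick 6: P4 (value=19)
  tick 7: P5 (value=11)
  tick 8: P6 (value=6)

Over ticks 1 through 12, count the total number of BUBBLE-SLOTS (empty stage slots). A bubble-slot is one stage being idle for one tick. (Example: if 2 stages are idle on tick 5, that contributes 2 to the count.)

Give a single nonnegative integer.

Tick 1: [PARSE:P1(v=19,ok=F), VALIDATE:-, TRANSFORM:-, EMIT:-] out:-; bubbles=3
Tick 2: [PARSE:P2(v=20,ok=F), VALIDATE:P1(v=19,ok=F), TRANSFORM:-, EMIT:-] out:-; bubbles=2
Tick 3: [PARSE:P3(v=18,ok=F), VALIDATE:P2(v=20,ok=F), TRANSFORM:P1(v=0,ok=F), EMIT:-] out:-; bubbles=1
Tick 4: [PARSE:-, VALIDATE:P3(v=18,ok=F), TRANSFORM:P2(v=0,ok=F), EMIT:P1(v=0,ok=F)] out:-; bubbles=1
Tick 5: [PARSE:-, VALIDATE:-, TRANSFORM:P3(v=0,ok=F), EMIT:P2(v=0,ok=F)] out:P1(v=0); bubbles=2
Tick 6: [PARSE:P4(v=19,ok=F), VALIDATE:-, TRANSFORM:-, EMIT:P3(v=0,ok=F)] out:P2(v=0); bubbles=2
Tick 7: [PARSE:P5(v=11,ok=F), VALIDATE:P4(v=19,ok=T), TRANSFORM:-, EMIT:-] out:P3(v=0); bubbles=2
Tick 8: [PARSE:P6(v=6,ok=F), VALIDATE:P5(v=11,ok=F), TRANSFORM:P4(v=38,ok=T), EMIT:-] out:-; bubbles=1
Tick 9: [PARSE:-, VALIDATE:P6(v=6,ok=F), TRANSFORM:P5(v=0,ok=F), EMIT:P4(v=38,ok=T)] out:-; bubbles=1
Tick 10: [PARSE:-, VALIDATE:-, TRANSFORM:P6(v=0,ok=F), EMIT:P5(v=0,ok=F)] out:P4(v=38); bubbles=2
Tick 11: [PARSE:-, VALIDATE:-, TRANSFORM:-, EMIT:P6(v=0,ok=F)] out:P5(v=0); bubbles=3
Tick 12: [PARSE:-, VALIDATE:-, TRANSFORM:-, EMIT:-] out:P6(v=0); bubbles=4
Total bubble-slots: 24

Answer: 24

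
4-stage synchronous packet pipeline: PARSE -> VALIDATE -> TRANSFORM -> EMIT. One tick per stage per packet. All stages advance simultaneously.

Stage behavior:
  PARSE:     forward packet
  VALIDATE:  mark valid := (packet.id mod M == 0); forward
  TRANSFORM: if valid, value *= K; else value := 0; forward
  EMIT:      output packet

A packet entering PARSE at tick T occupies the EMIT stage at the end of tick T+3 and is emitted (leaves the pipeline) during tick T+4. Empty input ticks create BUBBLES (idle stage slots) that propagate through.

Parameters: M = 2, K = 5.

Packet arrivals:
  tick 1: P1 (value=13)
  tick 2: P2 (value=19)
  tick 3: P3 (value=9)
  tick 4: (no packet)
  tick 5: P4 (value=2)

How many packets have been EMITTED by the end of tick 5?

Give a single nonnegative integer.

Answer: 1

Derivation:
Tick 1: [PARSE:P1(v=13,ok=F), VALIDATE:-, TRANSFORM:-, EMIT:-] out:-; in:P1
Tick 2: [PARSE:P2(v=19,ok=F), VALIDATE:P1(v=13,ok=F), TRANSFORM:-, EMIT:-] out:-; in:P2
Tick 3: [PARSE:P3(v=9,ok=F), VALIDATE:P2(v=19,ok=T), TRANSFORM:P1(v=0,ok=F), EMIT:-] out:-; in:P3
Tick 4: [PARSE:-, VALIDATE:P3(v=9,ok=F), TRANSFORM:P2(v=95,ok=T), EMIT:P1(v=0,ok=F)] out:-; in:-
Tick 5: [PARSE:P4(v=2,ok=F), VALIDATE:-, TRANSFORM:P3(v=0,ok=F), EMIT:P2(v=95,ok=T)] out:P1(v=0); in:P4
Emitted by tick 5: ['P1']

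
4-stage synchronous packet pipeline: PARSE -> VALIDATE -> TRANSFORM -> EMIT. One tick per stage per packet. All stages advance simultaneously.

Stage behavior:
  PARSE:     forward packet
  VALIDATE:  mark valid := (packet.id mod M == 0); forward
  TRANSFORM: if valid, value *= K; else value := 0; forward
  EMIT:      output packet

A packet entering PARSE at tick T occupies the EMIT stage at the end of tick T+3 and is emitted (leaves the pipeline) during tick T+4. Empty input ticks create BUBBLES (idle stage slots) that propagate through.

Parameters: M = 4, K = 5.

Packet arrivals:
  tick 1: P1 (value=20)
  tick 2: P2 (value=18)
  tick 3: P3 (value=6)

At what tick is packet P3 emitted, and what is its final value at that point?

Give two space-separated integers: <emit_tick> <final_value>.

Answer: 7 0

Derivation:
Tick 1: [PARSE:P1(v=20,ok=F), VALIDATE:-, TRANSFORM:-, EMIT:-] out:-; in:P1
Tick 2: [PARSE:P2(v=18,ok=F), VALIDATE:P1(v=20,ok=F), TRANSFORM:-, EMIT:-] out:-; in:P2
Tick 3: [PARSE:P3(v=6,ok=F), VALIDATE:P2(v=18,ok=F), TRANSFORM:P1(v=0,ok=F), EMIT:-] out:-; in:P3
Tick 4: [PARSE:-, VALIDATE:P3(v=6,ok=F), TRANSFORM:P2(v=0,ok=F), EMIT:P1(v=0,ok=F)] out:-; in:-
Tick 5: [PARSE:-, VALIDATE:-, TRANSFORM:P3(v=0,ok=F), EMIT:P2(v=0,ok=F)] out:P1(v=0); in:-
Tick 6: [PARSE:-, VALIDATE:-, TRANSFORM:-, EMIT:P3(v=0,ok=F)] out:P2(v=0); in:-
Tick 7: [PARSE:-, VALIDATE:-, TRANSFORM:-, EMIT:-] out:P3(v=0); in:-
P3: arrives tick 3, valid=False (id=3, id%4=3), emit tick 7, final value 0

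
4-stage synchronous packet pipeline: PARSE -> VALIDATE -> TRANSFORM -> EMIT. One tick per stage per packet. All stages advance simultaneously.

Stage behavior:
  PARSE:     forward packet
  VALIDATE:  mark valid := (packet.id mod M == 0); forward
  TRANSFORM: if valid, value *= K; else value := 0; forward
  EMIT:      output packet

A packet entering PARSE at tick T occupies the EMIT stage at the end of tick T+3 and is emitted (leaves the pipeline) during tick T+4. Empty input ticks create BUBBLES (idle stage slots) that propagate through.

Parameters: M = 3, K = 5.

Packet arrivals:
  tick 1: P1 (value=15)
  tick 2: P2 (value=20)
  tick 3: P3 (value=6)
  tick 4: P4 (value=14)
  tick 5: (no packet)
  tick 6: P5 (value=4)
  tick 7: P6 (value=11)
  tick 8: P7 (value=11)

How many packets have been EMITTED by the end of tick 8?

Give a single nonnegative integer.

Answer: 4

Derivation:
Tick 1: [PARSE:P1(v=15,ok=F), VALIDATE:-, TRANSFORM:-, EMIT:-] out:-; in:P1
Tick 2: [PARSE:P2(v=20,ok=F), VALIDATE:P1(v=15,ok=F), TRANSFORM:-, EMIT:-] out:-; in:P2
Tick 3: [PARSE:P3(v=6,ok=F), VALIDATE:P2(v=20,ok=F), TRANSFORM:P1(v=0,ok=F), EMIT:-] out:-; in:P3
Tick 4: [PARSE:P4(v=14,ok=F), VALIDATE:P3(v=6,ok=T), TRANSFORM:P2(v=0,ok=F), EMIT:P1(v=0,ok=F)] out:-; in:P4
Tick 5: [PARSE:-, VALIDATE:P4(v=14,ok=F), TRANSFORM:P3(v=30,ok=T), EMIT:P2(v=0,ok=F)] out:P1(v=0); in:-
Tick 6: [PARSE:P5(v=4,ok=F), VALIDATE:-, TRANSFORM:P4(v=0,ok=F), EMIT:P3(v=30,ok=T)] out:P2(v=0); in:P5
Tick 7: [PARSE:P6(v=11,ok=F), VALIDATE:P5(v=4,ok=F), TRANSFORM:-, EMIT:P4(v=0,ok=F)] out:P3(v=30); in:P6
Tick 8: [PARSE:P7(v=11,ok=F), VALIDATE:P6(v=11,ok=T), TRANSFORM:P5(v=0,ok=F), EMIT:-] out:P4(v=0); in:P7
Emitted by tick 8: ['P1', 'P2', 'P3', 'P4']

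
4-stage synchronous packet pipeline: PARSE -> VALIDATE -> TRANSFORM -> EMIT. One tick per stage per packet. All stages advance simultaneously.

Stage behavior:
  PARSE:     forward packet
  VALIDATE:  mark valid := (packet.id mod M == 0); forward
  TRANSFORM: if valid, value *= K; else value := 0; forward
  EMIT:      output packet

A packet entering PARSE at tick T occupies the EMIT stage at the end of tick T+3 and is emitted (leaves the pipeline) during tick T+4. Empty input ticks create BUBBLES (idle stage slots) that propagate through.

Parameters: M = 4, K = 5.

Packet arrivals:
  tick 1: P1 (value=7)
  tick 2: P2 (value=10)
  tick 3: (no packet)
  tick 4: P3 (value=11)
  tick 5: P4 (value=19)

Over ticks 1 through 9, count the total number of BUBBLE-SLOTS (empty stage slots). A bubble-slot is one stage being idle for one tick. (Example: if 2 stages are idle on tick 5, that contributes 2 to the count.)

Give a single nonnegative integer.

Tick 1: [PARSE:P1(v=7,ok=F), VALIDATE:-, TRANSFORM:-, EMIT:-] out:-; bubbles=3
Tick 2: [PARSE:P2(v=10,ok=F), VALIDATE:P1(v=7,ok=F), TRANSFORM:-, EMIT:-] out:-; bubbles=2
Tick 3: [PARSE:-, VALIDATE:P2(v=10,ok=F), TRANSFORM:P1(v=0,ok=F), EMIT:-] out:-; bubbles=2
Tick 4: [PARSE:P3(v=11,ok=F), VALIDATE:-, TRANSFORM:P2(v=0,ok=F), EMIT:P1(v=0,ok=F)] out:-; bubbles=1
Tick 5: [PARSE:P4(v=19,ok=F), VALIDATE:P3(v=11,ok=F), TRANSFORM:-, EMIT:P2(v=0,ok=F)] out:P1(v=0); bubbles=1
Tick 6: [PARSE:-, VALIDATE:P4(v=19,ok=T), TRANSFORM:P3(v=0,ok=F), EMIT:-] out:P2(v=0); bubbles=2
Tick 7: [PARSE:-, VALIDATE:-, TRANSFORM:P4(v=95,ok=T), EMIT:P3(v=0,ok=F)] out:-; bubbles=2
Tick 8: [PARSE:-, VALIDATE:-, TRANSFORM:-, EMIT:P4(v=95,ok=T)] out:P3(v=0); bubbles=3
Tick 9: [PARSE:-, VALIDATE:-, TRANSFORM:-, EMIT:-] out:P4(v=95); bubbles=4
Total bubble-slots: 20

Answer: 20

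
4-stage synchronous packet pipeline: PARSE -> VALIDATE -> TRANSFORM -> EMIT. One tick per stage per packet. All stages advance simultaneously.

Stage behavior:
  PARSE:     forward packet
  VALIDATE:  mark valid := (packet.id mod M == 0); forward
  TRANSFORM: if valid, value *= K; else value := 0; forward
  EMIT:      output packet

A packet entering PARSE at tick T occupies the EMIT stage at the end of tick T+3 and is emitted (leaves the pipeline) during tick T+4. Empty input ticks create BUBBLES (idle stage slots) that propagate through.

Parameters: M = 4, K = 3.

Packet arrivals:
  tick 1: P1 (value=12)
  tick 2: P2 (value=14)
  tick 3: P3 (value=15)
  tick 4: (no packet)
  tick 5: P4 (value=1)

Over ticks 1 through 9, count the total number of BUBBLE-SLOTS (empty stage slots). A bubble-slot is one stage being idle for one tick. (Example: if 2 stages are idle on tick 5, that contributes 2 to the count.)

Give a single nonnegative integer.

Tick 1: [PARSE:P1(v=12,ok=F), VALIDATE:-, TRANSFORM:-, EMIT:-] out:-; bubbles=3
Tick 2: [PARSE:P2(v=14,ok=F), VALIDATE:P1(v=12,ok=F), TRANSFORM:-, EMIT:-] out:-; bubbles=2
Tick 3: [PARSE:P3(v=15,ok=F), VALIDATE:P2(v=14,ok=F), TRANSFORM:P1(v=0,ok=F), EMIT:-] out:-; bubbles=1
Tick 4: [PARSE:-, VALIDATE:P3(v=15,ok=F), TRANSFORM:P2(v=0,ok=F), EMIT:P1(v=0,ok=F)] out:-; bubbles=1
Tick 5: [PARSE:P4(v=1,ok=F), VALIDATE:-, TRANSFORM:P3(v=0,ok=F), EMIT:P2(v=0,ok=F)] out:P1(v=0); bubbles=1
Tick 6: [PARSE:-, VALIDATE:P4(v=1,ok=T), TRANSFORM:-, EMIT:P3(v=0,ok=F)] out:P2(v=0); bubbles=2
Tick 7: [PARSE:-, VALIDATE:-, TRANSFORM:P4(v=3,ok=T), EMIT:-] out:P3(v=0); bubbles=3
Tick 8: [PARSE:-, VALIDATE:-, TRANSFORM:-, EMIT:P4(v=3,ok=T)] out:-; bubbles=3
Tick 9: [PARSE:-, VALIDATE:-, TRANSFORM:-, EMIT:-] out:P4(v=3); bubbles=4
Total bubble-slots: 20

Answer: 20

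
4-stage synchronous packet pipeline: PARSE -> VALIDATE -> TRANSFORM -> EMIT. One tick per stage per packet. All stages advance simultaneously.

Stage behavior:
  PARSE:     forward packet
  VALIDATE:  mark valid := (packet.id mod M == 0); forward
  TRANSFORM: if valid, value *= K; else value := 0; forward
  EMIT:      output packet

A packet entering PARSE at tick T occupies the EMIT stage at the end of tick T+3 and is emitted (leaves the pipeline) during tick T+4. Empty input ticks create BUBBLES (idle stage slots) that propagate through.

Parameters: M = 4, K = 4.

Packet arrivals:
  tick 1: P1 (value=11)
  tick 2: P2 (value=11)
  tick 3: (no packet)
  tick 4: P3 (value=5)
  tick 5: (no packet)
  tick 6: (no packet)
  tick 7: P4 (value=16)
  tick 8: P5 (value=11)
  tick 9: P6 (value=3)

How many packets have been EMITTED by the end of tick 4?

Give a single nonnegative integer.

Tick 1: [PARSE:P1(v=11,ok=F), VALIDATE:-, TRANSFORM:-, EMIT:-] out:-; in:P1
Tick 2: [PARSE:P2(v=11,ok=F), VALIDATE:P1(v=11,ok=F), TRANSFORM:-, EMIT:-] out:-; in:P2
Tick 3: [PARSE:-, VALIDATE:P2(v=11,ok=F), TRANSFORM:P1(v=0,ok=F), EMIT:-] out:-; in:-
Tick 4: [PARSE:P3(v=5,ok=F), VALIDATE:-, TRANSFORM:P2(v=0,ok=F), EMIT:P1(v=0,ok=F)] out:-; in:P3
Emitted by tick 4: []

Answer: 0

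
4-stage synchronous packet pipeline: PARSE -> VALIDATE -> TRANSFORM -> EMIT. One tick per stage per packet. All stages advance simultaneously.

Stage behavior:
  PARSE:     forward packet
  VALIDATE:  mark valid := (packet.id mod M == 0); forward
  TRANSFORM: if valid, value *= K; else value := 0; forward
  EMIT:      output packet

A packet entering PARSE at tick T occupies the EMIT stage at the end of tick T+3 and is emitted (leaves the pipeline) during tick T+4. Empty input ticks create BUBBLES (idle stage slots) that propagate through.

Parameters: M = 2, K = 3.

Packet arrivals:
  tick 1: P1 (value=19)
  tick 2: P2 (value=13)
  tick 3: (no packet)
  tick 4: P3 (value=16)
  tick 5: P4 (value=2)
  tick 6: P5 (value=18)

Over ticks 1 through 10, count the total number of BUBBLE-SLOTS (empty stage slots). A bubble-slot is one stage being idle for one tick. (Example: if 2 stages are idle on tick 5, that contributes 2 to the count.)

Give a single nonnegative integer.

Answer: 20

Derivation:
Tick 1: [PARSE:P1(v=19,ok=F), VALIDATE:-, TRANSFORM:-, EMIT:-] out:-; bubbles=3
Tick 2: [PARSE:P2(v=13,ok=F), VALIDATE:P1(v=19,ok=F), TRANSFORM:-, EMIT:-] out:-; bubbles=2
Tick 3: [PARSE:-, VALIDATE:P2(v=13,ok=T), TRANSFORM:P1(v=0,ok=F), EMIT:-] out:-; bubbles=2
Tick 4: [PARSE:P3(v=16,ok=F), VALIDATE:-, TRANSFORM:P2(v=39,ok=T), EMIT:P1(v=0,ok=F)] out:-; bubbles=1
Tick 5: [PARSE:P4(v=2,ok=F), VALIDATE:P3(v=16,ok=F), TRANSFORM:-, EMIT:P2(v=39,ok=T)] out:P1(v=0); bubbles=1
Tick 6: [PARSE:P5(v=18,ok=F), VALIDATE:P4(v=2,ok=T), TRANSFORM:P3(v=0,ok=F), EMIT:-] out:P2(v=39); bubbles=1
Tick 7: [PARSE:-, VALIDATE:P5(v=18,ok=F), TRANSFORM:P4(v=6,ok=T), EMIT:P3(v=0,ok=F)] out:-; bubbles=1
Tick 8: [PARSE:-, VALIDATE:-, TRANSFORM:P5(v=0,ok=F), EMIT:P4(v=6,ok=T)] out:P3(v=0); bubbles=2
Tick 9: [PARSE:-, VALIDATE:-, TRANSFORM:-, EMIT:P5(v=0,ok=F)] out:P4(v=6); bubbles=3
Tick 10: [PARSE:-, VALIDATE:-, TRANSFORM:-, EMIT:-] out:P5(v=0); bubbles=4
Total bubble-slots: 20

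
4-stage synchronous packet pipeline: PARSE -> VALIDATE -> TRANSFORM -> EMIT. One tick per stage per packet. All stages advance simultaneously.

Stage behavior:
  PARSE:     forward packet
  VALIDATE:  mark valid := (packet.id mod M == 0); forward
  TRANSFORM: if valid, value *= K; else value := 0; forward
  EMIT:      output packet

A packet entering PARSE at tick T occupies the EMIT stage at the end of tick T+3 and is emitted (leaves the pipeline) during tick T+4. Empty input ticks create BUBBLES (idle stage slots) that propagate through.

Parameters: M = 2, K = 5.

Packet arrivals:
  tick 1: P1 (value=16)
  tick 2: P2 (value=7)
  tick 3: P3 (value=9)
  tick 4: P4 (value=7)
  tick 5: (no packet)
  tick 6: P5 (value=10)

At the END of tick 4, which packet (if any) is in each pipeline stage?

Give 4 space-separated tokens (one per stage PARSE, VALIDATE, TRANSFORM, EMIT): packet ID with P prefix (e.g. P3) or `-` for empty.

Tick 1: [PARSE:P1(v=16,ok=F), VALIDATE:-, TRANSFORM:-, EMIT:-] out:-; in:P1
Tick 2: [PARSE:P2(v=7,ok=F), VALIDATE:P1(v=16,ok=F), TRANSFORM:-, EMIT:-] out:-; in:P2
Tick 3: [PARSE:P3(v=9,ok=F), VALIDATE:P2(v=7,ok=T), TRANSFORM:P1(v=0,ok=F), EMIT:-] out:-; in:P3
Tick 4: [PARSE:P4(v=7,ok=F), VALIDATE:P3(v=9,ok=F), TRANSFORM:P2(v=35,ok=T), EMIT:P1(v=0,ok=F)] out:-; in:P4
At end of tick 4: ['P4', 'P3', 'P2', 'P1']

Answer: P4 P3 P2 P1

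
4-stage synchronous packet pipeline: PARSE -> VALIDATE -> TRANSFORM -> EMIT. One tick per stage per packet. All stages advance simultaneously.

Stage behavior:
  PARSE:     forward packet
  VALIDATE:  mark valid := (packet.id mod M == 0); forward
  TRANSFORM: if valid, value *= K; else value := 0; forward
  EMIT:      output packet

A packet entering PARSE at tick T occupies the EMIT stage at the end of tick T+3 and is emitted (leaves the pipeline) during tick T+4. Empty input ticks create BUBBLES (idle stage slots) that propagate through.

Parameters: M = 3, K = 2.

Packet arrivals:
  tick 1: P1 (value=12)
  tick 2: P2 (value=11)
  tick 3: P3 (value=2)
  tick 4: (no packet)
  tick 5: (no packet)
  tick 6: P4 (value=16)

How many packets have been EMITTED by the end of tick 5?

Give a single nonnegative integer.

Answer: 1

Derivation:
Tick 1: [PARSE:P1(v=12,ok=F), VALIDATE:-, TRANSFORM:-, EMIT:-] out:-; in:P1
Tick 2: [PARSE:P2(v=11,ok=F), VALIDATE:P1(v=12,ok=F), TRANSFORM:-, EMIT:-] out:-; in:P2
Tick 3: [PARSE:P3(v=2,ok=F), VALIDATE:P2(v=11,ok=F), TRANSFORM:P1(v=0,ok=F), EMIT:-] out:-; in:P3
Tick 4: [PARSE:-, VALIDATE:P3(v=2,ok=T), TRANSFORM:P2(v=0,ok=F), EMIT:P1(v=0,ok=F)] out:-; in:-
Tick 5: [PARSE:-, VALIDATE:-, TRANSFORM:P3(v=4,ok=T), EMIT:P2(v=0,ok=F)] out:P1(v=0); in:-
Emitted by tick 5: ['P1']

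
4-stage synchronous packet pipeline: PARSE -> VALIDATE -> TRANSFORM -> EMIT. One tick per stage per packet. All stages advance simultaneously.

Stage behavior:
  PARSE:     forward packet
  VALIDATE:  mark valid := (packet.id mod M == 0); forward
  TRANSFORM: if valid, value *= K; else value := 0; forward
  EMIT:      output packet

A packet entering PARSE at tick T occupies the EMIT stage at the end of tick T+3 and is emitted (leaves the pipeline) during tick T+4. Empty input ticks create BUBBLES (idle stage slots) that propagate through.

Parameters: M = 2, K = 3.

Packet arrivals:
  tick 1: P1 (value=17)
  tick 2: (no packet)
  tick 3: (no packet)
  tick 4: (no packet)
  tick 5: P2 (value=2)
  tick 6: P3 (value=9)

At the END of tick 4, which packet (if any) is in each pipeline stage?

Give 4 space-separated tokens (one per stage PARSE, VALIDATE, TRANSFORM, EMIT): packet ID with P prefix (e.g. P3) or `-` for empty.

Tick 1: [PARSE:P1(v=17,ok=F), VALIDATE:-, TRANSFORM:-, EMIT:-] out:-; in:P1
Tick 2: [PARSE:-, VALIDATE:P1(v=17,ok=F), TRANSFORM:-, EMIT:-] out:-; in:-
Tick 3: [PARSE:-, VALIDATE:-, TRANSFORM:P1(v=0,ok=F), EMIT:-] out:-; in:-
Tick 4: [PARSE:-, VALIDATE:-, TRANSFORM:-, EMIT:P1(v=0,ok=F)] out:-; in:-
At end of tick 4: ['-', '-', '-', 'P1']

Answer: - - - P1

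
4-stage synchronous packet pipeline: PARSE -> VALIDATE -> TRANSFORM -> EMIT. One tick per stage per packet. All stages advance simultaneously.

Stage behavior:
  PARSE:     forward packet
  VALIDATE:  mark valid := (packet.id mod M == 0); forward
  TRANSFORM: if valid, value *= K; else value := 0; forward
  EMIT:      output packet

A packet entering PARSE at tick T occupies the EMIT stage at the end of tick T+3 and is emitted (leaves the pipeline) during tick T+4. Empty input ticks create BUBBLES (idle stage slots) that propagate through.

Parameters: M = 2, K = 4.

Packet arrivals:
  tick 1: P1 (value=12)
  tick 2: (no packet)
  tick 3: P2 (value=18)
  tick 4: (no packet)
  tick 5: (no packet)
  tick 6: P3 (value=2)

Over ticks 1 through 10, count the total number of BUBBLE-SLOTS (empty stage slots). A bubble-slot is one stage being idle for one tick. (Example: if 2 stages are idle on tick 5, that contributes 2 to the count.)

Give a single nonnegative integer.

Answer: 28

Derivation:
Tick 1: [PARSE:P1(v=12,ok=F), VALIDATE:-, TRANSFORM:-, EMIT:-] out:-; bubbles=3
Tick 2: [PARSE:-, VALIDATE:P1(v=12,ok=F), TRANSFORM:-, EMIT:-] out:-; bubbles=3
Tick 3: [PARSE:P2(v=18,ok=F), VALIDATE:-, TRANSFORM:P1(v=0,ok=F), EMIT:-] out:-; bubbles=2
Tick 4: [PARSE:-, VALIDATE:P2(v=18,ok=T), TRANSFORM:-, EMIT:P1(v=0,ok=F)] out:-; bubbles=2
Tick 5: [PARSE:-, VALIDATE:-, TRANSFORM:P2(v=72,ok=T), EMIT:-] out:P1(v=0); bubbles=3
Tick 6: [PARSE:P3(v=2,ok=F), VALIDATE:-, TRANSFORM:-, EMIT:P2(v=72,ok=T)] out:-; bubbles=2
Tick 7: [PARSE:-, VALIDATE:P3(v=2,ok=F), TRANSFORM:-, EMIT:-] out:P2(v=72); bubbles=3
Tick 8: [PARSE:-, VALIDATE:-, TRANSFORM:P3(v=0,ok=F), EMIT:-] out:-; bubbles=3
Tick 9: [PARSE:-, VALIDATE:-, TRANSFORM:-, EMIT:P3(v=0,ok=F)] out:-; bubbles=3
Tick 10: [PARSE:-, VALIDATE:-, TRANSFORM:-, EMIT:-] out:P3(v=0); bubbles=4
Total bubble-slots: 28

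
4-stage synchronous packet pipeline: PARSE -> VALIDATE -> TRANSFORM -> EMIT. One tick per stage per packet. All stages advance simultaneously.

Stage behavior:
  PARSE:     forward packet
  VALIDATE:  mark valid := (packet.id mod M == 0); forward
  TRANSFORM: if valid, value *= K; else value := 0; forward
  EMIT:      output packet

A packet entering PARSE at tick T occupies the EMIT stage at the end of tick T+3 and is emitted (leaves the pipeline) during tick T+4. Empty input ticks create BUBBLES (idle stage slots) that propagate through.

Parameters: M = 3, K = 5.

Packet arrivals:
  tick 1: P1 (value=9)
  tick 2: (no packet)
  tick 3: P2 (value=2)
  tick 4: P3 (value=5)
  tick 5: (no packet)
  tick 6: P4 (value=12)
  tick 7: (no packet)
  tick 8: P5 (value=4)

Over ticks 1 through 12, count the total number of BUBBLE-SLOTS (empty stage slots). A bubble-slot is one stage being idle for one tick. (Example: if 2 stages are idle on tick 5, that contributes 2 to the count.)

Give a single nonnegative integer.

Answer: 28

Derivation:
Tick 1: [PARSE:P1(v=9,ok=F), VALIDATE:-, TRANSFORM:-, EMIT:-] out:-; bubbles=3
Tick 2: [PARSE:-, VALIDATE:P1(v=9,ok=F), TRANSFORM:-, EMIT:-] out:-; bubbles=3
Tick 3: [PARSE:P2(v=2,ok=F), VALIDATE:-, TRANSFORM:P1(v=0,ok=F), EMIT:-] out:-; bubbles=2
Tick 4: [PARSE:P3(v=5,ok=F), VALIDATE:P2(v=2,ok=F), TRANSFORM:-, EMIT:P1(v=0,ok=F)] out:-; bubbles=1
Tick 5: [PARSE:-, VALIDATE:P3(v=5,ok=T), TRANSFORM:P2(v=0,ok=F), EMIT:-] out:P1(v=0); bubbles=2
Tick 6: [PARSE:P4(v=12,ok=F), VALIDATE:-, TRANSFORM:P3(v=25,ok=T), EMIT:P2(v=0,ok=F)] out:-; bubbles=1
Tick 7: [PARSE:-, VALIDATE:P4(v=12,ok=F), TRANSFORM:-, EMIT:P3(v=25,ok=T)] out:P2(v=0); bubbles=2
Tick 8: [PARSE:P5(v=4,ok=F), VALIDATE:-, TRANSFORM:P4(v=0,ok=F), EMIT:-] out:P3(v=25); bubbles=2
Tick 9: [PARSE:-, VALIDATE:P5(v=4,ok=F), TRANSFORM:-, EMIT:P4(v=0,ok=F)] out:-; bubbles=2
Tick 10: [PARSE:-, VALIDATE:-, TRANSFORM:P5(v=0,ok=F), EMIT:-] out:P4(v=0); bubbles=3
Tick 11: [PARSE:-, VALIDATE:-, TRANSFORM:-, EMIT:P5(v=0,ok=F)] out:-; bubbles=3
Tick 12: [PARSE:-, VALIDATE:-, TRANSFORM:-, EMIT:-] out:P5(v=0); bubbles=4
Total bubble-slots: 28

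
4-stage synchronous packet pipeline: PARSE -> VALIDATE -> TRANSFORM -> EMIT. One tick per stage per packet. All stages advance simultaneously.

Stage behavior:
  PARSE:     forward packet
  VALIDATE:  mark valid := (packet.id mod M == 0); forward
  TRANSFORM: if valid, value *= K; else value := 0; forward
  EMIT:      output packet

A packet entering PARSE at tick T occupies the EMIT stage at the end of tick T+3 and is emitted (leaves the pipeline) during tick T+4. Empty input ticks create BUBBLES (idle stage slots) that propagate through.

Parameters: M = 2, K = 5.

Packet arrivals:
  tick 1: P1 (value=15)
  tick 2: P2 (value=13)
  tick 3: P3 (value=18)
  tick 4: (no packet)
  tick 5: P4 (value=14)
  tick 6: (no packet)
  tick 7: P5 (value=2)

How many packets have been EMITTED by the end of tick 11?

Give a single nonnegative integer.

Answer: 5

Derivation:
Tick 1: [PARSE:P1(v=15,ok=F), VALIDATE:-, TRANSFORM:-, EMIT:-] out:-; in:P1
Tick 2: [PARSE:P2(v=13,ok=F), VALIDATE:P1(v=15,ok=F), TRANSFORM:-, EMIT:-] out:-; in:P2
Tick 3: [PARSE:P3(v=18,ok=F), VALIDATE:P2(v=13,ok=T), TRANSFORM:P1(v=0,ok=F), EMIT:-] out:-; in:P3
Tick 4: [PARSE:-, VALIDATE:P3(v=18,ok=F), TRANSFORM:P2(v=65,ok=T), EMIT:P1(v=0,ok=F)] out:-; in:-
Tick 5: [PARSE:P4(v=14,ok=F), VALIDATE:-, TRANSFORM:P3(v=0,ok=F), EMIT:P2(v=65,ok=T)] out:P1(v=0); in:P4
Tick 6: [PARSE:-, VALIDATE:P4(v=14,ok=T), TRANSFORM:-, EMIT:P3(v=0,ok=F)] out:P2(v=65); in:-
Tick 7: [PARSE:P5(v=2,ok=F), VALIDATE:-, TRANSFORM:P4(v=70,ok=T), EMIT:-] out:P3(v=0); in:P5
Tick 8: [PARSE:-, VALIDATE:P5(v=2,ok=F), TRANSFORM:-, EMIT:P4(v=70,ok=T)] out:-; in:-
Tick 9: [PARSE:-, VALIDATE:-, TRANSFORM:P5(v=0,ok=F), EMIT:-] out:P4(v=70); in:-
Tick 10: [PARSE:-, VALIDATE:-, TRANSFORM:-, EMIT:P5(v=0,ok=F)] out:-; in:-
Tick 11: [PARSE:-, VALIDATE:-, TRANSFORM:-, EMIT:-] out:P5(v=0); in:-
Emitted by tick 11: ['P1', 'P2', 'P3', 'P4', 'P5']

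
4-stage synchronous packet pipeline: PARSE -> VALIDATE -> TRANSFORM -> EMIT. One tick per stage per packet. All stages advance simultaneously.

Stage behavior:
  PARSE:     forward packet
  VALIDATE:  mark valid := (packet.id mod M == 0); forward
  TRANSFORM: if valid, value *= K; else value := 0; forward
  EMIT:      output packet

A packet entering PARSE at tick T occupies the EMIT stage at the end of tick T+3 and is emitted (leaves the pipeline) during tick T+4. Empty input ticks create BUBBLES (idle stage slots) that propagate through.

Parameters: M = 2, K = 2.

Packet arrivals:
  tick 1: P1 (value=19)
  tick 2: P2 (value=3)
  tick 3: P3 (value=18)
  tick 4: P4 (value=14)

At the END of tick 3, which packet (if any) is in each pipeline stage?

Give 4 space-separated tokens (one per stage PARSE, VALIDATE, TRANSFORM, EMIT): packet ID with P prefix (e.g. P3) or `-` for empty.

Answer: P3 P2 P1 -

Derivation:
Tick 1: [PARSE:P1(v=19,ok=F), VALIDATE:-, TRANSFORM:-, EMIT:-] out:-; in:P1
Tick 2: [PARSE:P2(v=3,ok=F), VALIDATE:P1(v=19,ok=F), TRANSFORM:-, EMIT:-] out:-; in:P2
Tick 3: [PARSE:P3(v=18,ok=F), VALIDATE:P2(v=3,ok=T), TRANSFORM:P1(v=0,ok=F), EMIT:-] out:-; in:P3
At end of tick 3: ['P3', 'P2', 'P1', '-']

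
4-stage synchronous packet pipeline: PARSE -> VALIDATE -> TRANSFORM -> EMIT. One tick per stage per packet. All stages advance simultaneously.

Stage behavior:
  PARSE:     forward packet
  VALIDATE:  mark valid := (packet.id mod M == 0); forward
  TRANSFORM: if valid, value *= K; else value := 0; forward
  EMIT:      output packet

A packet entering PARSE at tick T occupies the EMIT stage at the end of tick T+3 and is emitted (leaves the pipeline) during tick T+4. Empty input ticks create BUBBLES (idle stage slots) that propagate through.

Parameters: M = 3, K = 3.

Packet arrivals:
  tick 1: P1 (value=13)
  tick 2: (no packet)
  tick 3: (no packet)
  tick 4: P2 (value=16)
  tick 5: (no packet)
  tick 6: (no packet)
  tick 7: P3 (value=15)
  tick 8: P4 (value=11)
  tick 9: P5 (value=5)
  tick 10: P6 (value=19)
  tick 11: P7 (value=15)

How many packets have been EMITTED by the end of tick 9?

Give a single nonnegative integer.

Answer: 2

Derivation:
Tick 1: [PARSE:P1(v=13,ok=F), VALIDATE:-, TRANSFORM:-, EMIT:-] out:-; in:P1
Tick 2: [PARSE:-, VALIDATE:P1(v=13,ok=F), TRANSFORM:-, EMIT:-] out:-; in:-
Tick 3: [PARSE:-, VALIDATE:-, TRANSFORM:P1(v=0,ok=F), EMIT:-] out:-; in:-
Tick 4: [PARSE:P2(v=16,ok=F), VALIDATE:-, TRANSFORM:-, EMIT:P1(v=0,ok=F)] out:-; in:P2
Tick 5: [PARSE:-, VALIDATE:P2(v=16,ok=F), TRANSFORM:-, EMIT:-] out:P1(v=0); in:-
Tick 6: [PARSE:-, VALIDATE:-, TRANSFORM:P2(v=0,ok=F), EMIT:-] out:-; in:-
Tick 7: [PARSE:P3(v=15,ok=F), VALIDATE:-, TRANSFORM:-, EMIT:P2(v=0,ok=F)] out:-; in:P3
Tick 8: [PARSE:P4(v=11,ok=F), VALIDATE:P3(v=15,ok=T), TRANSFORM:-, EMIT:-] out:P2(v=0); in:P4
Tick 9: [PARSE:P5(v=5,ok=F), VALIDATE:P4(v=11,ok=F), TRANSFORM:P3(v=45,ok=T), EMIT:-] out:-; in:P5
Emitted by tick 9: ['P1', 'P2']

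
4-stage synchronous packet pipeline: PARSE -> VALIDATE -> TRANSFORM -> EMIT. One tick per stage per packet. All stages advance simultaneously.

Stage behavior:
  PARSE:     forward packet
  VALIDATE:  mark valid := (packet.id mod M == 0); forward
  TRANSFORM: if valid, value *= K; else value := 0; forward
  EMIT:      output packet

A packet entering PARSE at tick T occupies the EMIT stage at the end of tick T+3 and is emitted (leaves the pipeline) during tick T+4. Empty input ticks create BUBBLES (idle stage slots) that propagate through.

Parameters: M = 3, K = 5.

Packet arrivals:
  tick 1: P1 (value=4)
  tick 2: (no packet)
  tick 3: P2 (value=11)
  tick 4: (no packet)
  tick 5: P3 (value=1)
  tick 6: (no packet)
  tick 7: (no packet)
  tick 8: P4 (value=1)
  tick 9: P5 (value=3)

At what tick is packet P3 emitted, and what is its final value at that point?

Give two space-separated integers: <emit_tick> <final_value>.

Tick 1: [PARSE:P1(v=4,ok=F), VALIDATE:-, TRANSFORM:-, EMIT:-] out:-; in:P1
Tick 2: [PARSE:-, VALIDATE:P1(v=4,ok=F), TRANSFORM:-, EMIT:-] out:-; in:-
Tick 3: [PARSE:P2(v=11,ok=F), VALIDATE:-, TRANSFORM:P1(v=0,ok=F), EMIT:-] out:-; in:P2
Tick 4: [PARSE:-, VALIDATE:P2(v=11,ok=F), TRANSFORM:-, EMIT:P1(v=0,ok=F)] out:-; in:-
Tick 5: [PARSE:P3(v=1,ok=F), VALIDATE:-, TRANSFORM:P2(v=0,ok=F), EMIT:-] out:P1(v=0); in:P3
Tick 6: [PARSE:-, VALIDATE:P3(v=1,ok=T), TRANSFORM:-, EMIT:P2(v=0,ok=F)] out:-; in:-
Tick 7: [PARSE:-, VALIDATE:-, TRANSFORM:P3(v=5,ok=T), EMIT:-] out:P2(v=0); in:-
Tick 8: [PARSE:P4(v=1,ok=F), VALIDATE:-, TRANSFORM:-, EMIT:P3(v=5,ok=T)] out:-; in:P4
Tick 9: [PARSE:P5(v=3,ok=F), VALIDATE:P4(v=1,ok=F), TRANSFORM:-, EMIT:-] out:P3(v=5); in:P5
Tick 10: [PARSE:-, VALIDATE:P5(v=3,ok=F), TRANSFORM:P4(v=0,ok=F), EMIT:-] out:-; in:-
Tick 11: [PARSE:-, VALIDATE:-, TRANSFORM:P5(v=0,ok=F), EMIT:P4(v=0,ok=F)] out:-; in:-
Tick 12: [PARSE:-, VALIDATE:-, TRANSFORM:-, EMIT:P5(v=0,ok=F)] out:P4(v=0); in:-
Tick 13: [PARSE:-, VALIDATE:-, TRANSFORM:-, EMIT:-] out:P5(v=0); in:-
P3: arrives tick 5, valid=True (id=3, id%3=0), emit tick 9, final value 5

Answer: 9 5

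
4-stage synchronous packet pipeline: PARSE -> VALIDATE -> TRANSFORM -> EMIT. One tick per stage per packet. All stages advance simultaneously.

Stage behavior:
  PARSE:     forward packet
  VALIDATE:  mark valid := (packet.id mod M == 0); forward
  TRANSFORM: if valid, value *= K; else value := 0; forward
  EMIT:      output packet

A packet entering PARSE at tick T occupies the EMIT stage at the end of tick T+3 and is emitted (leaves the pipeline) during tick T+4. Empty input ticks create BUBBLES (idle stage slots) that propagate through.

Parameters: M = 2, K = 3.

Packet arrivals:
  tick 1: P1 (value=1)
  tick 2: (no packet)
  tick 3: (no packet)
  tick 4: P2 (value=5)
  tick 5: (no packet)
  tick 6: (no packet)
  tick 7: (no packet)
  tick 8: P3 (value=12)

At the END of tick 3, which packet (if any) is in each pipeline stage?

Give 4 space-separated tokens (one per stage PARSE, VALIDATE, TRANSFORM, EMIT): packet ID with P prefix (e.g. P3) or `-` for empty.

Answer: - - P1 -

Derivation:
Tick 1: [PARSE:P1(v=1,ok=F), VALIDATE:-, TRANSFORM:-, EMIT:-] out:-; in:P1
Tick 2: [PARSE:-, VALIDATE:P1(v=1,ok=F), TRANSFORM:-, EMIT:-] out:-; in:-
Tick 3: [PARSE:-, VALIDATE:-, TRANSFORM:P1(v=0,ok=F), EMIT:-] out:-; in:-
At end of tick 3: ['-', '-', 'P1', '-']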